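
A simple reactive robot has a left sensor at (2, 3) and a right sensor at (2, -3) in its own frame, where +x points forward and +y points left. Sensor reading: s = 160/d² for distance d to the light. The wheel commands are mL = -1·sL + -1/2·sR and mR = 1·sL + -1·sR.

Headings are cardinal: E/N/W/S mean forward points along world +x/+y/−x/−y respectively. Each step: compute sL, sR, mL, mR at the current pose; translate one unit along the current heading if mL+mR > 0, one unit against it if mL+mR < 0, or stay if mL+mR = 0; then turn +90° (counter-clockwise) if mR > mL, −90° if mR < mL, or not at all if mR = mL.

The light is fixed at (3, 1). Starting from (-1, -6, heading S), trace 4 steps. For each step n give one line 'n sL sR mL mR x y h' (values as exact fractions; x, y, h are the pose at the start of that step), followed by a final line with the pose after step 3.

0 80/41 16/13 -1368/533 384/533 -1 -6 S
1 160/13 32/17 -2928/221 2304/221 -1 -5 E
2 2 8 -6 -6 -2 -5 N
3 160/89 160/29 -11760/2581 -9600/2581 -2 -6 N
final -2 -7 W

n=0: pose=(-1,-6,S); sL=80/41, sR=16/13; mL=-1368/533, mR=384/533; mL+mR=-24/13 → advance -1; mR−mL=1752/533 → turn +1·90°
n=1: pose=(-1,-5,E); sL=160/13, sR=32/17; mL=-2928/221, mR=2304/221; mL+mR=-48/17 → advance -1; mR−mL=5232/221 → turn +1·90°
n=2: pose=(-2,-5,N); sL=2, sR=8; mL=-6, mR=-6; mL+mR=-12 → advance -1; mR−mL=0 → turn +0·90°
n=3: pose=(-2,-6,N); sL=160/89, sR=160/29; mL=-11760/2581, mR=-9600/2581; mL+mR=-240/29 → advance -1; mR−mL=2160/2581 → turn +1·90°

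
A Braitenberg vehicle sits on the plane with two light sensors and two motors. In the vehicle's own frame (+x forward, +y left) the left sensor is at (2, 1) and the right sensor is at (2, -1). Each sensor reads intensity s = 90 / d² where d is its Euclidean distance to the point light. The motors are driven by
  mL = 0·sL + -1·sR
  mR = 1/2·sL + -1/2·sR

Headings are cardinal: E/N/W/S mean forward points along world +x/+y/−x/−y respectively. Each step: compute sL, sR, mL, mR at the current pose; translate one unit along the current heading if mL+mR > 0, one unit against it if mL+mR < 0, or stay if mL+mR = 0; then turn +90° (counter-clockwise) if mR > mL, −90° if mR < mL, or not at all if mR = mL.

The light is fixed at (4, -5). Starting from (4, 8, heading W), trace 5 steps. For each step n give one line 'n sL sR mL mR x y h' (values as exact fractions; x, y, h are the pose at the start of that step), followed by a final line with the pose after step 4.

n=0: pose=(4,8,W); sL=45/74, sR=9/20; mL=-9/20, mR=117/1480; mL+mR=-549/1480 → advance -1; mR−mL=783/1480 → turn +1·90°
n=1: pose=(5,8,S); sL=18/25, sR=90/121; mL=-90/121, mR=-36/3025; mL+mR=-2286/3025 → advance -1; mR−mL=2214/3025 → turn +1·90°
n=2: pose=(5,9,E); sL=5/13, sR=45/89; mL=-45/89, mR=-70/1157; mL+mR=-655/1157 → advance -1; mR−mL=515/1157 → turn +1·90°
n=3: pose=(4,9,N); sL=90/257, sR=90/257; mL=-90/257, mR=0; mL+mR=-90/257 → advance -1; mR−mL=90/257 → turn +1·90°
n=4: pose=(4,8,W); sL=45/74, sR=9/20; mL=-9/20, mR=117/1480; mL+mR=-549/1480 → advance -1; mR−mL=783/1480 → turn +1·90°

0 45/74 9/20 -9/20 117/1480 4 8 W
1 18/25 90/121 -90/121 -36/3025 5 8 S
2 5/13 45/89 -45/89 -70/1157 5 9 E
3 90/257 90/257 -90/257 0 4 9 N
4 45/74 9/20 -9/20 117/1480 4 8 W
final 5 8 S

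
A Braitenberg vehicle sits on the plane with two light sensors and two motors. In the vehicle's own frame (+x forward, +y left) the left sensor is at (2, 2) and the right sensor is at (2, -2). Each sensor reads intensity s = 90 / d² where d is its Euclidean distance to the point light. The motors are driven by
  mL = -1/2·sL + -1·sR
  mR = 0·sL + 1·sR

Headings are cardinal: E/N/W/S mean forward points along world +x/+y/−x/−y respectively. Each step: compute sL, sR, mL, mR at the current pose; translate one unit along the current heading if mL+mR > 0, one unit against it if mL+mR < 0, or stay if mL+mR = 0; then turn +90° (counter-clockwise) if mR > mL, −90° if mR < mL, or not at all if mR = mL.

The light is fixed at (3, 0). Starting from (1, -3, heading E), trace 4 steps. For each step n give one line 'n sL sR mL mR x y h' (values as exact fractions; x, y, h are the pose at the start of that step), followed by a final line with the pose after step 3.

0 90 18/5 -243/5 18/5 1 -3 E
1 45/13 45 -1215/26 45 0 -3 N
2 90/61 90/29 -6795/1769 90/29 0 -4 W
3 5/2 45/26 -155/52 45/26 1 -4 S
final 1 -3 E

n=0: pose=(1,-3,E); sL=90, sR=18/5; mL=-243/5, mR=18/5; mL+mR=-45 → advance -1; mR−mL=261/5 → turn +1·90°
n=1: pose=(0,-3,N); sL=45/13, sR=45; mL=-1215/26, mR=45; mL+mR=-45/26 → advance -1; mR−mL=2385/26 → turn +1·90°
n=2: pose=(0,-4,W); sL=90/61, sR=90/29; mL=-6795/1769, mR=90/29; mL+mR=-45/61 → advance -1; mR−mL=12285/1769 → turn +1·90°
n=3: pose=(1,-4,S); sL=5/2, sR=45/26; mL=-155/52, mR=45/26; mL+mR=-5/4 → advance -1; mR−mL=245/52 → turn +1·90°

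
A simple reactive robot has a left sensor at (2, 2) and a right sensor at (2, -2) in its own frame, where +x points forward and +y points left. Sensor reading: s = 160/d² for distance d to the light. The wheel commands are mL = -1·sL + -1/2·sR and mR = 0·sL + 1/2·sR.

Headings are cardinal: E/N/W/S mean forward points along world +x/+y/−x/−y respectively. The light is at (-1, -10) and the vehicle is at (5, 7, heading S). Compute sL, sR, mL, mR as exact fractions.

160/289 160/241 -61680/69649 80/241

left sensor world pos  = (7, 5); dL² = 289
right sensor world pos = (3, 5); dR² = 241
sL = 160/289 = 160/289
sR = 160/241 = 160/241
mL = -1·sL + -1/2·sR = -61680/69649
mR = 0·sL + 1/2·sR = 80/241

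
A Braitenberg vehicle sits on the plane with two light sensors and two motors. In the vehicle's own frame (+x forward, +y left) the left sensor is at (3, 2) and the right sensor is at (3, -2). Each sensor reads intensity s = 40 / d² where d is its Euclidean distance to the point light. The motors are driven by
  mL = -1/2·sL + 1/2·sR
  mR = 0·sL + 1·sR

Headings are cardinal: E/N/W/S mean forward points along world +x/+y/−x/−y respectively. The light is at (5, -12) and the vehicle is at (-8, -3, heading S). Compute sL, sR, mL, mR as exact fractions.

40/157 40/261 -2080/40977 40/261

left sensor world pos  = (-6, -6); dL² = 157
right sensor world pos = (-10, -6); dR² = 261
sL = 40/157 = 40/157
sR = 40/261 = 40/261
mL = -1/2·sL + 1/2·sR = -2080/40977
mR = 0·sL + 1·sR = 40/261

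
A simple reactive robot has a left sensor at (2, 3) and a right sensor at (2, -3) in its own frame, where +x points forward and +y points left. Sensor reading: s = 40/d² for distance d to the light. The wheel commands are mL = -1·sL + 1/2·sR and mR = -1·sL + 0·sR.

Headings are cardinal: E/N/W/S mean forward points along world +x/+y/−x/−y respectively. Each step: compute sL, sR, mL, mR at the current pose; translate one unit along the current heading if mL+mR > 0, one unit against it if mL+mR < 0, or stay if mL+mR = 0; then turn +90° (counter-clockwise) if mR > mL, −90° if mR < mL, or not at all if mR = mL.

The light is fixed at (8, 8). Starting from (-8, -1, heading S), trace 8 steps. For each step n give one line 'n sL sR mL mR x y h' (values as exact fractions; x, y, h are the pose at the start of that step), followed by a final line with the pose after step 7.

n=0: pose=(-8,-1,S); sL=4/29, sR=20/241; mL=-674/6989, mR=-4/29; mL+mR=-1638/6989 → advance -1; mR−mL=-10/241 → turn -1·90°
n=1: pose=(-8,0,W); sL=8/89, sR=40/349; mL=-1012/31061, mR=-8/89; mL+mR=-3804/31061 → advance -1; mR−mL=-20/349 → turn -1·90°
n=2: pose=(-7,0,N); sL=1/9, sR=2/9; mL=0, mR=-1/9; mL+mR=-1/9 → advance -1; mR−mL=-1/9 → turn -1·90°
n=3: pose=(-7,-1,E); sL=8/41, sR=40/313; mL=-1684/12833, mR=-8/41; mL+mR=-4188/12833 → advance -1; mR−mL=-20/313 → turn -1·90°
n=4: pose=(-8,-1,S); sL=4/29, sR=20/241; mL=-674/6989, mR=-4/29; mL+mR=-1638/6989 → advance -1; mR−mL=-10/241 → turn -1·90°
n=5: pose=(-8,0,W); sL=8/89, sR=40/349; mL=-1012/31061, mR=-8/89; mL+mR=-3804/31061 → advance -1; mR−mL=-20/349 → turn -1·90°
n=6: pose=(-7,0,N); sL=1/9, sR=2/9; mL=0, mR=-1/9; mL+mR=-1/9 → advance -1; mR−mL=-1/9 → turn -1·90°
n=7: pose=(-7,-1,E); sL=8/41, sR=40/313; mL=-1684/12833, mR=-8/41; mL+mR=-4188/12833 → advance -1; mR−mL=-20/313 → turn -1·90°

0 4/29 20/241 -674/6989 -4/29 -8 -1 S
1 8/89 40/349 -1012/31061 -8/89 -8 0 W
2 1/9 2/9 0 -1/9 -7 0 N
3 8/41 40/313 -1684/12833 -8/41 -7 -1 E
4 4/29 20/241 -674/6989 -4/29 -8 -1 S
5 8/89 40/349 -1012/31061 -8/89 -8 0 W
6 1/9 2/9 0 -1/9 -7 0 N
7 8/41 40/313 -1684/12833 -8/41 -7 -1 E
final -8 -1 S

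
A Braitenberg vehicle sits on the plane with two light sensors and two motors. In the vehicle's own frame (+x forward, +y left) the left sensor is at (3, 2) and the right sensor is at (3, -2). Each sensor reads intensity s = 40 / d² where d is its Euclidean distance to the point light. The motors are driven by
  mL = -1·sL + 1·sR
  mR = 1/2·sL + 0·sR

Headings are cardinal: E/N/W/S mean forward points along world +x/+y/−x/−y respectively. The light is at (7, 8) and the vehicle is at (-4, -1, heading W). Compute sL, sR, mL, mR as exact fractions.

left sensor world pos  = (-7, -3); dL² = 317
right sensor world pos = (-7, 1); dR² = 245
sL = 40/317 = 40/317
sR = 40/245 = 8/49
mL = -1·sL + 1·sR = 576/15533
mR = 1/2·sL + 0·sR = 20/317

40/317 8/49 576/15533 20/317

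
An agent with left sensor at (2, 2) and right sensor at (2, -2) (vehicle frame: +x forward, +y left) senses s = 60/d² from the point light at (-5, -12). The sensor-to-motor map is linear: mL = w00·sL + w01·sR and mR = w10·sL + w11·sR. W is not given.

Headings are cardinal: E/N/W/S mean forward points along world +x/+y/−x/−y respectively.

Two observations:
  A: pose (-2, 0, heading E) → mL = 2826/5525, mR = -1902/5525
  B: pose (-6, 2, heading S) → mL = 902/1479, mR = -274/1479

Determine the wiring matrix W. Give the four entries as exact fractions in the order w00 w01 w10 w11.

1 1/2 1/2 -1

obs A: pose=(-2,0,E) → sL=60/221, sR=12/25, mL=2826/5525, mR=-1902/5525
obs B: pose=(-6,2,S) → sL=12/29, sR=20/51, mL=902/1479, mR=-274/1479
sensor matrix S = [[60/221, 12/25], [12/29, 20/51]]; det S = -251008/2723825
solve [mL_A; mL_B] = S·[w00; w01] and [mR_A; mR_B] = S·[w10; w11]:
  w00 = 1, w01 = 1/2, w10 = 1/2, w11 = -1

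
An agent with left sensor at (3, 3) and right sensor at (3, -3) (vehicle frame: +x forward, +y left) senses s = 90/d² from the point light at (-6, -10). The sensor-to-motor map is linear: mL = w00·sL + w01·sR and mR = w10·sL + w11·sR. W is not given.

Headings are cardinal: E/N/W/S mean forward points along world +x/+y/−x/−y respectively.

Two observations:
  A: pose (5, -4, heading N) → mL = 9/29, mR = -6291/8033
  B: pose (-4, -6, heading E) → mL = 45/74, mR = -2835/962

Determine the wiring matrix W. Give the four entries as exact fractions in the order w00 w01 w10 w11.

obs A: pose=(5,-4,N) → sL=18/29, sR=90/277, mL=9/29, mR=-6291/8033
obs B: pose=(-4,-6,E) → sL=45/37, sR=45/13, mL=45/74, mR=-2835/962
sensor matrix S = [[18/29, 90/277], [45/37, 45/13]]; det S = 6774840/3863873
solve [mL_A; mL_B] = S·[w00; w01] and [mR_A; mR_B] = S·[w10; w11]:
  w00 = 1/2, w01 = 0, w10 = -1, w11 = -1/2

1/2 0 -1 -1/2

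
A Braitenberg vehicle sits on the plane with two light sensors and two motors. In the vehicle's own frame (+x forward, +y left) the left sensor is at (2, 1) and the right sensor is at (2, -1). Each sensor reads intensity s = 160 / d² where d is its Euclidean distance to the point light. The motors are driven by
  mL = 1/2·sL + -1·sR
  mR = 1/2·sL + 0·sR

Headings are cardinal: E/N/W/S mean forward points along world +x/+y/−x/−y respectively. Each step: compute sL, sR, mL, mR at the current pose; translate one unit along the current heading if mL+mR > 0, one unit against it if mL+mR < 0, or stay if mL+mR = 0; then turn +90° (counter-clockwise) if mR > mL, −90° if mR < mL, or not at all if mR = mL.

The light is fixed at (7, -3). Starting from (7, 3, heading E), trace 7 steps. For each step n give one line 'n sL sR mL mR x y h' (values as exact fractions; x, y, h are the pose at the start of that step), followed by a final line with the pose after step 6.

0 160/53 160/29 -6160/1537 80/53 7 3 E
1 40/17 5/2 -45/34 20/17 6 3 N
2 32/5 32/9 -16/45 16/5 6 2 W
3 16 80/9 -8/9 8 5 2 S
4 32/5 160/9 -656/45 16/5 5 1 E
5 40/13 4 -32/13 20/13 4 1 N
6 160/29 160/41 -1360/1189 80/29 4 0 W
final 3 0 S

n=0: pose=(7,3,E); sL=160/53, sR=160/29; mL=-6160/1537, mR=80/53; mL+mR=-3840/1537 → advance -1; mR−mL=160/29 → turn +1·90°
n=1: pose=(6,3,N); sL=40/17, sR=5/2; mL=-45/34, mR=20/17; mL+mR=-5/34 → advance -1; mR−mL=5/2 → turn +1·90°
n=2: pose=(6,2,W); sL=32/5, sR=32/9; mL=-16/45, mR=16/5; mL+mR=128/45 → advance +1; mR−mL=32/9 → turn +1·90°
n=3: pose=(5,2,S); sL=16, sR=80/9; mL=-8/9, mR=8; mL+mR=64/9 → advance +1; mR−mL=80/9 → turn +1·90°
n=4: pose=(5,1,E); sL=32/5, sR=160/9; mL=-656/45, mR=16/5; mL+mR=-512/45 → advance -1; mR−mL=160/9 → turn +1·90°
n=5: pose=(4,1,N); sL=40/13, sR=4; mL=-32/13, mR=20/13; mL+mR=-12/13 → advance -1; mR−mL=4 → turn +1·90°
n=6: pose=(4,0,W); sL=160/29, sR=160/41; mL=-1360/1189, mR=80/29; mL+mR=1920/1189 → advance +1; mR−mL=160/41 → turn +1·90°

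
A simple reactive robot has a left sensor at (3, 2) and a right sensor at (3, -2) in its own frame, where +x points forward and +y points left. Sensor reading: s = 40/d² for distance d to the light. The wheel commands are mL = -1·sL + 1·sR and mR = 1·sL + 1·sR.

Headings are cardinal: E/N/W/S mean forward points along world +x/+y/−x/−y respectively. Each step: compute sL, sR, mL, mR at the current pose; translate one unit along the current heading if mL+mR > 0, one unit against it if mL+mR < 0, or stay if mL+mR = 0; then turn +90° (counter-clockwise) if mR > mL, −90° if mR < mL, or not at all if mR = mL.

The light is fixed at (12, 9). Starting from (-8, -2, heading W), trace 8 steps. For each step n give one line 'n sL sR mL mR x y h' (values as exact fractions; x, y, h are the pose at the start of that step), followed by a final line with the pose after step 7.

0 20/349 4/61 176/21289 2616/21289 -8 -2 W
1 40/557 8/145 -1344/80765 10256/80765 -9 -2 S
2 5/53 1/13 -12/689 118/689 -9 -3 E
3 8/113 8/81 256/9153 1552/9153 -8 -3 N
4 20/349 4/61 176/21289 2616/21289 -8 -2 W
5 40/557 8/145 -1344/80765 10256/80765 -9 -2 S
6 5/53 1/13 -12/689 118/689 -9 -3 E
7 8/113 8/81 256/9153 1552/9153 -8 -3 N
final -8 -2 W

n=0: pose=(-8,-2,W); sL=20/349, sR=4/61; mL=176/21289, mR=2616/21289; mL+mR=8/61 → advance +1; mR−mL=40/349 → turn +1·90°
n=1: pose=(-9,-2,S); sL=40/557, sR=8/145; mL=-1344/80765, mR=10256/80765; mL+mR=16/145 → advance +1; mR−mL=80/557 → turn +1·90°
n=2: pose=(-9,-3,E); sL=5/53, sR=1/13; mL=-12/689, mR=118/689; mL+mR=2/13 → advance +1; mR−mL=10/53 → turn +1·90°
n=3: pose=(-8,-3,N); sL=8/113, sR=8/81; mL=256/9153, mR=1552/9153; mL+mR=16/81 → advance +1; mR−mL=16/113 → turn +1·90°
n=4: pose=(-8,-2,W); sL=20/349, sR=4/61; mL=176/21289, mR=2616/21289; mL+mR=8/61 → advance +1; mR−mL=40/349 → turn +1·90°
n=5: pose=(-9,-2,S); sL=40/557, sR=8/145; mL=-1344/80765, mR=10256/80765; mL+mR=16/145 → advance +1; mR−mL=80/557 → turn +1·90°
n=6: pose=(-9,-3,E); sL=5/53, sR=1/13; mL=-12/689, mR=118/689; mL+mR=2/13 → advance +1; mR−mL=10/53 → turn +1·90°
n=7: pose=(-8,-3,N); sL=8/113, sR=8/81; mL=256/9153, mR=1552/9153; mL+mR=16/81 → advance +1; mR−mL=16/113 → turn +1·90°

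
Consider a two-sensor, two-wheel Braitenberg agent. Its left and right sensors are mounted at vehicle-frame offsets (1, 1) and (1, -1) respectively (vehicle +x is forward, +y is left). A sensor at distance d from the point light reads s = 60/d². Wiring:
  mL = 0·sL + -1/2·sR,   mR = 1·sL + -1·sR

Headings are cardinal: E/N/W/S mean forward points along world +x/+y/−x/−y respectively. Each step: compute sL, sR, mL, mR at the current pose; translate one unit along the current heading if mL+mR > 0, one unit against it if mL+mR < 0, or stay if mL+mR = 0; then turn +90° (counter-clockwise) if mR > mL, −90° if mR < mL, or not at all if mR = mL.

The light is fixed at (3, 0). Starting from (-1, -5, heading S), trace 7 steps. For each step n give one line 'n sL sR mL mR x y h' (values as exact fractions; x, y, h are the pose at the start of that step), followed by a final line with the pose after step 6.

n=0: pose=(-1,-5,S); sL=4/3, sR=60/61; mL=-30/61, mR=64/183; mL+mR=-26/183 → advance -1; mR−mL=154/183 → turn +1·90°
n=1: pose=(-1,-4,E); sL=10/3, sR=30/17; mL=-15/17, mR=80/51; mL+mR=35/51 → advance +1; mR−mL=125/51 → turn +1·90°
n=2: pose=(0,-4,N); sL=12/5, sR=60/13; mL=-30/13, mR=-144/65; mL+mR=-294/65 → advance -1; mR−mL=6/65 → turn +1·90°
n=3: pose=(0,-5,W); sL=15/13, sR=15/8; mL=-15/16, mR=-75/104; mL+mR=-345/208 → advance -1; mR−mL=45/208 → turn +1·90°
n=4: pose=(1,-5,S); sL=60/37, sR=4/3; mL=-2/3, mR=32/111; mL+mR=-14/37 → advance -1; mR−mL=106/111 → turn +1·90°
n=5: pose=(1,-4,E); sL=6, sR=30/13; mL=-15/13, mR=48/13; mL+mR=33/13 → advance +1; mR−mL=63/13 → turn +1·90°
n=6: pose=(2,-4,N); sL=60/13, sR=20/3; mL=-10/3, mR=-80/39; mL+mR=-70/13 → advance -1; mR−mL=50/39 → turn +1·90°

0 4/3 60/61 -30/61 64/183 -1 -5 S
1 10/3 30/17 -15/17 80/51 -1 -4 E
2 12/5 60/13 -30/13 -144/65 0 -4 N
3 15/13 15/8 -15/16 -75/104 0 -5 W
4 60/37 4/3 -2/3 32/111 1 -5 S
5 6 30/13 -15/13 48/13 1 -4 E
6 60/13 20/3 -10/3 -80/39 2 -4 N
final 2 -5 W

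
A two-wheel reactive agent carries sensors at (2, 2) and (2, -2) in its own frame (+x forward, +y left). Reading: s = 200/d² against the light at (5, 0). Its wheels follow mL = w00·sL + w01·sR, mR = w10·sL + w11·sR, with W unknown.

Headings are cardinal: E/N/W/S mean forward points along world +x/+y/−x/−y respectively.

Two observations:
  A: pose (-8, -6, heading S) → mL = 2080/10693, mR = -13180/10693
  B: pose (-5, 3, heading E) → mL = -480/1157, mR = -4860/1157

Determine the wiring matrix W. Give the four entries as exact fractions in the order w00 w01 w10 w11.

obs A: pose=(-8,-6,S) → sL=40/37, sR=200/289, mL=2080/10693, mR=-13180/10693
obs B: pose=(-5,3,E) → sL=200/89, sR=40/13, mL=-480/1157, mR=-4860/1157
sensor matrix S = [[40/37, 200/289], [200/89, 40/13]]; det S = 21913600/12371801
solve [mL_A; mL_B] = S·[w00; w01] and [mR_A; mR_B] = S·[w10; w11]:
  w00 = 1/2, w01 = -1/2, w10 = -1/2, w11 = -1

1/2 -1/2 -1/2 -1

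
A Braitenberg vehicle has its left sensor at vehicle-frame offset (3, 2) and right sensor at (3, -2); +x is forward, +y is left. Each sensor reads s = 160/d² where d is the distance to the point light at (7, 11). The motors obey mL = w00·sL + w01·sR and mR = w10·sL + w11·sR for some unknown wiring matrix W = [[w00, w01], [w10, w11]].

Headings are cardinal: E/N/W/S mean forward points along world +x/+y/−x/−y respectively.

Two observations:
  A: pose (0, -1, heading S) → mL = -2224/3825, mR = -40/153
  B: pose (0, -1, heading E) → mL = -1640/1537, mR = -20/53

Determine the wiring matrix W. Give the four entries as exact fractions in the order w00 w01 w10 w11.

obs A: pose=(0,-1,S) → sL=16/25, sR=80/153, mL=-2224/3825, mR=-40/153
obs B: pose=(0,-1,E) → sL=40/29, sR=40/53, mL=-1640/1537, mR=-20/53
sensor matrix S = [[16/25, 80/153], [40/29, 40/53]]; det S = -280064/1175805
solve [mL_A; mL_B] = S·[w00; w01] and [mR_A; mR_B] = S·[w10; w11]:
  w00 = -1/2, w01 = -1/2, w10 = 0, w11 = -1/2

-1/2 -1/2 0 -1/2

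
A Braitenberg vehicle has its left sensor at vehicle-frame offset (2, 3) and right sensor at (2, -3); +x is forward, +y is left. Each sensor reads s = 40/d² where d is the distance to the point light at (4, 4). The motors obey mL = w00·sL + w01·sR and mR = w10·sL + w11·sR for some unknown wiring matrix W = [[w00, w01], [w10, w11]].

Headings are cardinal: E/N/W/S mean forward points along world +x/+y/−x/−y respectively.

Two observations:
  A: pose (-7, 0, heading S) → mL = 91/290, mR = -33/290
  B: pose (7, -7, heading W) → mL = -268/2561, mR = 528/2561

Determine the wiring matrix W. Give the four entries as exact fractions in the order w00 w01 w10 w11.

1 -1/2 -1/2 1/2

obs A: pose=(-7,0,S) → sL=2/5, sR=5/29, mL=91/290, mR=-33/290
obs B: pose=(7,-7,W) → sL=40/197, sR=8/13, mL=-268/2561, mR=528/2561
sensor matrix S = [[2/5, 5/29], [40/197, 8/13]]; det S = 78408/371345
solve [mL_A; mL_B] = S·[w00; w01] and [mR_A; mR_B] = S·[w10; w11]:
  w00 = 1, w01 = -1/2, w10 = -1/2, w11 = 1/2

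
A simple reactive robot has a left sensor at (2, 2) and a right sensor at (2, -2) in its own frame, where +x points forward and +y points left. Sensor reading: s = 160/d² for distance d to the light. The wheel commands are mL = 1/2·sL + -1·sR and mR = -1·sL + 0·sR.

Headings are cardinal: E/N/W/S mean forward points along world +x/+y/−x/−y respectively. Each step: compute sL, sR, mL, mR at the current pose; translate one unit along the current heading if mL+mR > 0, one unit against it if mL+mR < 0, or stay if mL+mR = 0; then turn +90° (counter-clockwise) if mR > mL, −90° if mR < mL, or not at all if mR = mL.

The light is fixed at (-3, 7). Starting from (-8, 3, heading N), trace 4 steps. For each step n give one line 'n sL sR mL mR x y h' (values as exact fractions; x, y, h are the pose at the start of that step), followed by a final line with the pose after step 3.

0 160/53 160/13 -7440/689 -160/53 -8 3 N
1 80/49 80/29 -2760/1421 -80/49 -8 2 W
2 160/53 32/17 -336/901 -160/53 -7 2 S
3 20/9 4 -26/9 -20/9 -7 3 W
final -6 3 S

n=0: pose=(-8,3,N); sL=160/53, sR=160/13; mL=-7440/689, mR=-160/53; mL+mR=-9520/689 → advance -1; mR−mL=5360/689 → turn +1·90°
n=1: pose=(-8,2,W); sL=80/49, sR=80/29; mL=-2760/1421, mR=-80/49; mL+mR=-5080/1421 → advance -1; mR−mL=440/1421 → turn +1·90°
n=2: pose=(-7,2,S); sL=160/53, sR=32/17; mL=-336/901, mR=-160/53; mL+mR=-3056/901 → advance -1; mR−mL=-2384/901 → turn -1·90°
n=3: pose=(-7,3,W); sL=20/9, sR=4; mL=-26/9, mR=-20/9; mL+mR=-46/9 → advance -1; mR−mL=2/3 → turn +1·90°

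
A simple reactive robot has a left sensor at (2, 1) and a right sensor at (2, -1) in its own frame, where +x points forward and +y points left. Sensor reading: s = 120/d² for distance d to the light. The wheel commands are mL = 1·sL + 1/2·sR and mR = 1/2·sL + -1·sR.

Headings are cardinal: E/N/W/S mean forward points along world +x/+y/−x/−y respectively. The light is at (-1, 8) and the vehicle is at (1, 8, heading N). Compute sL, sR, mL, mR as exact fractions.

24 120/13 372/13 36/13

left sensor world pos  = (0, 10); dL² = 5
right sensor world pos = (2, 10); dR² = 13
sL = 120/5 = 24
sR = 120/13 = 120/13
mL = 1·sL + 1/2·sR = 372/13
mR = 1/2·sL + -1·sR = 36/13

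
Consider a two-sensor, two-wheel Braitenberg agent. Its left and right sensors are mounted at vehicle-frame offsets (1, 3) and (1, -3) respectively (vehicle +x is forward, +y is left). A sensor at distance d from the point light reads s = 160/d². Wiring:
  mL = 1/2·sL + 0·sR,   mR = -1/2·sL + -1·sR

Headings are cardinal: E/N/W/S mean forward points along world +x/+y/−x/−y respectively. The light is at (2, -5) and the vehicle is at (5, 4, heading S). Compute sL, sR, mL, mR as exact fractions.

left sensor world pos  = (8, 3); dL² = 100
right sensor world pos = (2, 3); dR² = 64
sL = 160/100 = 8/5
sR = 160/64 = 5/2
mL = 1/2·sL + 0·sR = 4/5
mR = -1/2·sL + -1·sR = -33/10

8/5 5/2 4/5 -33/10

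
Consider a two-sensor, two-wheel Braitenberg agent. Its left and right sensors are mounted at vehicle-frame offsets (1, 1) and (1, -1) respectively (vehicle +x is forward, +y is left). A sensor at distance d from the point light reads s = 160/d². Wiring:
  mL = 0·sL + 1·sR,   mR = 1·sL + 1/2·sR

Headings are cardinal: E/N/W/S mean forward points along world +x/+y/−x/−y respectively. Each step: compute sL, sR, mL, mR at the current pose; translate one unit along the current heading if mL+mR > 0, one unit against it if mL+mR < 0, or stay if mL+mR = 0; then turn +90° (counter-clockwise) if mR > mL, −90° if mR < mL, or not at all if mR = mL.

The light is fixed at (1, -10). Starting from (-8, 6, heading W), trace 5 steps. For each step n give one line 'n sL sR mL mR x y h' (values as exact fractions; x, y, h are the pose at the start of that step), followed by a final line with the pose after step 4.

n=0: pose=(-8,6,W); sL=32/65, sR=160/389; mL=160/389, mR=17648/25285; mL+mR=28048/25285 → advance +1; mR−mL=7248/25285 → turn +1·90°
n=1: pose=(-9,6,S); sL=80/153, sR=80/173; mL=80/173, mR=19960/26469; mL+mR=32200/26469 → advance +1; mR−mL=7720/26469 → turn +1·90°
n=2: pose=(-9,5,E); sL=160/337, sR=160/277; mL=160/277, mR=71280/93349; mL+mR=125200/93349 → advance +1; mR−mL=17360/93349 → turn +1·90°
n=3: pose=(-8,5,N); sL=40/89, sR=1/2; mL=1/2, mR=249/356; mL+mR=427/356 → advance +1; mR−mL=71/356 → turn +1·90°
n=4: pose=(-8,6,W); sL=32/65, sR=160/389; mL=160/389, mR=17648/25285; mL+mR=28048/25285 → advance +1; mR−mL=7248/25285 → turn +1·90°

0 32/65 160/389 160/389 17648/25285 -8 6 W
1 80/153 80/173 80/173 19960/26469 -9 6 S
2 160/337 160/277 160/277 71280/93349 -9 5 E
3 40/89 1/2 1/2 249/356 -8 5 N
4 32/65 160/389 160/389 17648/25285 -8 6 W
final -9 6 S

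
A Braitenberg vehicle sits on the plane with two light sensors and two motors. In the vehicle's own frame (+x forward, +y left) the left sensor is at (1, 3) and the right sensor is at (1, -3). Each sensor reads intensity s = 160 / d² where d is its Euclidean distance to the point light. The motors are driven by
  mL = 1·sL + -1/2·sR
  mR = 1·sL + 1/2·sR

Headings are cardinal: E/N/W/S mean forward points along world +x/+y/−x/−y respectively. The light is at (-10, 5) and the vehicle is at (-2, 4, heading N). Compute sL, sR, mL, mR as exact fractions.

left sensor world pos  = (-5, 5); dL² = 25
right sensor world pos = (1, 5); dR² = 121
sL = 160/25 = 32/5
sR = 160/121 = 160/121
mL = 1·sL + -1/2·sR = 3472/605
mR = 1·sL + 1/2·sR = 4272/605

32/5 160/121 3472/605 4272/605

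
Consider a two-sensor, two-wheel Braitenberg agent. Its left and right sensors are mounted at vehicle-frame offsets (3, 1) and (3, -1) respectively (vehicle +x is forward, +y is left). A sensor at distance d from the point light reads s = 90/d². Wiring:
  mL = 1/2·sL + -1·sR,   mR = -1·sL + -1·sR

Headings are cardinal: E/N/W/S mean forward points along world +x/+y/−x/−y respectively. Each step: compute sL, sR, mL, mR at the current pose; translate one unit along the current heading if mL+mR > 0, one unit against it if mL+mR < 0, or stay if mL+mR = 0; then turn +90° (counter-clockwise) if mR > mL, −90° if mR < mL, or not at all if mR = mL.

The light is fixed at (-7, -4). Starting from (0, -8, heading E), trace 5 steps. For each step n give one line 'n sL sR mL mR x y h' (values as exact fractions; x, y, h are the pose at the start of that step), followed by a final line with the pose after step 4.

0 90/109 18/25 -837/2725 -4212/2725 0 -8 E
1 45/49 45/37 -2745/3626 -3870/1813 -1 -8 S
2 18/5 90/13 -333/65 -684/65 -1 -7 W
3 5/2 45/32 -5/32 -125/32 0 -7 N
4 90/109 18/25 -837/2725 -4212/2725 0 -8 E
final -1 -8 S

n=0: pose=(0,-8,E); sL=90/109, sR=18/25; mL=-837/2725, mR=-4212/2725; mL+mR=-5049/2725 → advance -1; mR−mL=-135/109 → turn -1·90°
n=1: pose=(-1,-8,S); sL=45/49, sR=45/37; mL=-2745/3626, mR=-3870/1813; mL+mR=-10485/3626 → advance -1; mR−mL=-135/98 → turn -1·90°
n=2: pose=(-1,-7,W); sL=18/5, sR=90/13; mL=-333/65, mR=-684/65; mL+mR=-1017/65 → advance -1; mR−mL=-27/5 → turn -1·90°
n=3: pose=(0,-7,N); sL=5/2, sR=45/32; mL=-5/32, mR=-125/32; mL+mR=-65/16 → advance -1; mR−mL=-15/4 → turn -1·90°
n=4: pose=(0,-8,E); sL=90/109, sR=18/25; mL=-837/2725, mR=-4212/2725; mL+mR=-5049/2725 → advance -1; mR−mL=-135/109 → turn -1·90°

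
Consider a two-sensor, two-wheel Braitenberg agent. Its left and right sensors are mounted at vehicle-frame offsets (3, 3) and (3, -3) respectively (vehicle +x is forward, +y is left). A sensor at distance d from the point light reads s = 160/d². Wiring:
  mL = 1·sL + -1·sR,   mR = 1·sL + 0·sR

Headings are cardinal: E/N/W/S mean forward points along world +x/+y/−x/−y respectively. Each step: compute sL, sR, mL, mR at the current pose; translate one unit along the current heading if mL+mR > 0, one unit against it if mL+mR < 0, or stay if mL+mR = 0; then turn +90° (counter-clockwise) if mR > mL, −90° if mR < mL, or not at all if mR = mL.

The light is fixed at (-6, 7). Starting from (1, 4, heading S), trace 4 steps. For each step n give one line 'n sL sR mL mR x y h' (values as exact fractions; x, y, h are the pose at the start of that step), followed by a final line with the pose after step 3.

n=0: pose=(1,4,S); sL=20/17, sR=40/13; mL=-420/221, mR=20/17; mL+mR=-160/221 → advance -1; mR−mL=40/13 → turn +1·90°
n=1: pose=(1,5,E); sL=160/101, sR=32/25; mL=768/2525, mR=160/101; mL+mR=4768/2525 → advance +1; mR−mL=32/25 → turn +1·90°
n=2: pose=(2,5,N); sL=80/13, sR=80/61; mL=3840/793, mR=80/13; mL+mR=8720/793 → advance +1; mR−mL=80/61 → turn +1·90°
n=3: pose=(2,6,W); sL=160/41, sR=160/29; mL=-1920/1189, mR=160/41; mL+mR=2720/1189 → advance +1; mR−mL=160/29 → turn +1·90°

0 20/17 40/13 -420/221 20/17 1 4 S
1 160/101 32/25 768/2525 160/101 1 5 E
2 80/13 80/61 3840/793 80/13 2 5 N
3 160/41 160/29 -1920/1189 160/41 2 6 W
final 1 6 S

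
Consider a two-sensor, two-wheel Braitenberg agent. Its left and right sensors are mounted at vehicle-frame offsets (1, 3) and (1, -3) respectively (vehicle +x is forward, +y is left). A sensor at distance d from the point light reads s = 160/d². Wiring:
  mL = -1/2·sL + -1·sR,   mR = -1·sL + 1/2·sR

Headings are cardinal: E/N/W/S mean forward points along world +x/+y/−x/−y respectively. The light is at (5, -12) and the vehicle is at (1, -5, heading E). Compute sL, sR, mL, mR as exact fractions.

160/109 32/5 -3888/545 944/545

left sensor world pos  = (2, -2); dL² = 109
right sensor world pos = (2, -8); dR² = 25
sL = 160/109 = 160/109
sR = 160/25 = 32/5
mL = -1/2·sL + -1·sR = -3888/545
mR = -1·sL + 1/2·sR = 944/545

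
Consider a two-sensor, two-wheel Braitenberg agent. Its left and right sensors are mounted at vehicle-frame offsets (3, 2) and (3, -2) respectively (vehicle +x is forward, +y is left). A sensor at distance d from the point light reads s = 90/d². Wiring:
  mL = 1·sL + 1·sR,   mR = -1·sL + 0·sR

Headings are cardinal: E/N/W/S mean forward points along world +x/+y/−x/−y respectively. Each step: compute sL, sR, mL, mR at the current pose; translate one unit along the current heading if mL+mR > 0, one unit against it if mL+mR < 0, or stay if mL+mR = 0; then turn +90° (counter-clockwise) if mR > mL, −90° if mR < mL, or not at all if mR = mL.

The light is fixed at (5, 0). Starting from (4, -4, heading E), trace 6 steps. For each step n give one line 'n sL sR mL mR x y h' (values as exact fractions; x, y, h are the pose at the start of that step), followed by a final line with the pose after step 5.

0 45/4 9/4 27/2 -45/4 4 -4 E
1 90/53 90/53 180/53 -90/53 5 -4 S
2 45/29 5 190/29 -45/29 5 -5 W
3 90/13 18 324/13 -90/13 4 -5 N
4 45/4 9/4 27/2 -45/4 4 -4 E
5 90/53 90/53 180/53 -90/53 5 -4 S
final 5 -5 W

n=0: pose=(4,-4,E); sL=45/4, sR=9/4; mL=27/2, mR=-45/4; mL+mR=9/4 → advance +1; mR−mL=-99/4 → turn -1·90°
n=1: pose=(5,-4,S); sL=90/53, sR=90/53; mL=180/53, mR=-90/53; mL+mR=90/53 → advance +1; mR−mL=-270/53 → turn -1·90°
n=2: pose=(5,-5,W); sL=45/29, sR=5; mL=190/29, mR=-45/29; mL+mR=5 → advance +1; mR−mL=-235/29 → turn -1·90°
n=3: pose=(4,-5,N); sL=90/13, sR=18; mL=324/13, mR=-90/13; mL+mR=18 → advance +1; mR−mL=-414/13 → turn -1·90°
n=4: pose=(4,-4,E); sL=45/4, sR=9/4; mL=27/2, mR=-45/4; mL+mR=9/4 → advance +1; mR−mL=-99/4 → turn -1·90°
n=5: pose=(5,-4,S); sL=90/53, sR=90/53; mL=180/53, mR=-90/53; mL+mR=90/53 → advance +1; mR−mL=-270/53 → turn -1·90°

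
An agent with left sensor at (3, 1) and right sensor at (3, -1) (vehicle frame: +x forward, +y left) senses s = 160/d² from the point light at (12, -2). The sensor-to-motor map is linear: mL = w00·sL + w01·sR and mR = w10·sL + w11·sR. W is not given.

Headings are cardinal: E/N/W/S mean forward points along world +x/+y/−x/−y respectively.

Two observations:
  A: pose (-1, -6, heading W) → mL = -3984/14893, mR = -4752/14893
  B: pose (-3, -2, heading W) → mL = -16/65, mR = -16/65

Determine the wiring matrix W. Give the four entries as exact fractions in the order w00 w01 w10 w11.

-1 1/2 1/2 -1

obs A: pose=(-1,-6,W) → sL=160/281, sR=32/53, mL=-3984/14893, mR=-4752/14893
obs B: pose=(-3,-2,W) → sL=32/65, sR=32/65, mL=-16/65, mR=-16/65
sensor matrix S = [[160/281, 32/53], [32/65, 32/65]]; det S = -16384/968045
solve [mL_A; mL_B] = S·[w00; w01] and [mR_A; mR_B] = S·[w10; w11]:
  w00 = -1, w01 = 1/2, w10 = 1/2, w11 = -1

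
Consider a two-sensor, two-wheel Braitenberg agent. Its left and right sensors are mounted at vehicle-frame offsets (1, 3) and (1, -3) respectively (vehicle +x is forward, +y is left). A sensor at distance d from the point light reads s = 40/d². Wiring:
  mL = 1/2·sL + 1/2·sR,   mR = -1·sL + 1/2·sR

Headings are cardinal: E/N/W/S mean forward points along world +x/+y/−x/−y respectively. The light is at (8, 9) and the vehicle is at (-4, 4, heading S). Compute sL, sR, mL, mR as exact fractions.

40/117 40/261 280/1131 -100/377

left sensor world pos  = (-1, 3); dL² = 117
right sensor world pos = (-7, 3); dR² = 261
sL = 40/117 = 40/117
sR = 40/261 = 40/261
mL = 1/2·sL + 1/2·sR = 280/1131
mR = -1·sL + 1/2·sR = -100/377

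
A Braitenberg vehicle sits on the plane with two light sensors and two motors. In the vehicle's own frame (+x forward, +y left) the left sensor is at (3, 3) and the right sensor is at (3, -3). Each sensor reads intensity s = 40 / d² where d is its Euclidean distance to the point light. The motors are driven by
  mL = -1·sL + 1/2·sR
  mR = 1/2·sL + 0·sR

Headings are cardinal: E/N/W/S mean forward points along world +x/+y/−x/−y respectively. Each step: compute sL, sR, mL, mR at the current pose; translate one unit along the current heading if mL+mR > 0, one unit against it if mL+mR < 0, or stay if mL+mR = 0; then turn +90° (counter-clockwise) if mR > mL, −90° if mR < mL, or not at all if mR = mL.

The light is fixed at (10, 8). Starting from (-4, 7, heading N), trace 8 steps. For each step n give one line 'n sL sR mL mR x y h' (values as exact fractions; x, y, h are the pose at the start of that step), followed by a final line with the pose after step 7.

n=0: pose=(-4,7,N); sL=40/293, sR=8/25; mL=172/7325, mR=20/293; mL+mR=672/7325 → advance +1; mR−mL=328/7325 → turn +1·90°
n=1: pose=(-4,8,W); sL=20/149, sR=20/149; mL=-10/149, mR=10/149; mL+mR=0 → advance +0; mR−mL=20/149 → turn +1·90°
n=2: pose=(-4,8,S); sL=4/13, sR=20/149; mL=-466/1937, mR=2/13; mL+mR=-168/1937 → advance -1; mR−mL=764/1937 → turn +1·90°
n=3: pose=(-4,9,E); sL=40/137, sR=8/25; mL=-452/3425, mR=20/137; mL+mR=48/3425 → advance +1; mR−mL=952/3425 → turn +1·90°
n=4: pose=(-3,9,N); sL=5/34, sR=10/29; mL=25/986, mR=5/68; mL+mR=195/1972 → advance +1; mR−mL=95/1972 → turn +1·90°
n=5: pose=(-3,10,W); sL=40/257, sR=40/281; mL=-6100/72217, mR=20/257; mL+mR=-480/72217 → advance -1; mR−mL=11720/72217 → turn +1·90°
n=6: pose=(-2,10,S); sL=20/41, sR=20/113; mL=-1850/4633, mR=10/41; mL+mR=-720/4633 → advance -1; mR−mL=2980/4633 → turn +1·90°
n=7: pose=(-2,11,E); sL=40/117, sR=40/81; mL=-100/1053, mR=20/117; mL+mR=80/1053 → advance +1; mR−mL=280/1053 → turn +1·90°

0 40/293 8/25 172/7325 20/293 -4 7 N
1 20/149 20/149 -10/149 10/149 -4 8 W
2 4/13 20/149 -466/1937 2/13 -4 8 S
3 40/137 8/25 -452/3425 20/137 -4 9 E
4 5/34 10/29 25/986 5/68 -3 9 N
5 40/257 40/281 -6100/72217 20/257 -3 10 W
6 20/41 20/113 -1850/4633 10/41 -2 10 S
7 40/117 40/81 -100/1053 20/117 -2 11 E
final -1 11 N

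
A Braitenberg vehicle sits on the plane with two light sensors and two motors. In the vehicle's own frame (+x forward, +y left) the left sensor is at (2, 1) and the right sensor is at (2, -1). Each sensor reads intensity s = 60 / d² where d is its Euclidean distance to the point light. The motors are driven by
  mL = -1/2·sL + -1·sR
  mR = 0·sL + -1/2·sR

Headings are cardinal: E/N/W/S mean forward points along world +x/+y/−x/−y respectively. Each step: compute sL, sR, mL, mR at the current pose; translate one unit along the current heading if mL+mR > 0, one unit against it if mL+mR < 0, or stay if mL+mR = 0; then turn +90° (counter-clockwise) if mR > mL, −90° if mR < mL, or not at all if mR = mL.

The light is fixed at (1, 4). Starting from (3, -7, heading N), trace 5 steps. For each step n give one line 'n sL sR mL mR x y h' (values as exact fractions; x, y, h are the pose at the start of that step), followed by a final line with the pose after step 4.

0 30/41 2/3 -127/123 -1/3 3 -7 N
1 60/169 60/121 -13770/20449 -30/121 3 -8 W
2 15/53 3/10 -117/265 -3/20 4 -8 S
3 12/25 60/169 -2514/4225 -30/169 4 -7 E
4 30/41 2/3 -127/123 -1/3 3 -7 N
final 3 -8 W

n=0: pose=(3,-7,N); sL=30/41, sR=2/3; mL=-127/123, mR=-1/3; mL+mR=-56/41 → advance -1; mR−mL=86/123 → turn +1·90°
n=1: pose=(3,-8,W); sL=60/169, sR=60/121; mL=-13770/20449, mR=-30/121; mL+mR=-18840/20449 → advance -1; mR−mL=8700/20449 → turn +1·90°
n=2: pose=(4,-8,S); sL=15/53, sR=3/10; mL=-117/265, mR=-3/20; mL+mR=-627/1060 → advance -1; mR−mL=309/1060 → turn +1·90°
n=3: pose=(4,-7,E); sL=12/25, sR=60/169; mL=-2514/4225, mR=-30/169; mL+mR=-3264/4225 → advance -1; mR−mL=1764/4225 → turn +1·90°
n=4: pose=(3,-7,N); sL=30/41, sR=2/3; mL=-127/123, mR=-1/3; mL+mR=-56/41 → advance -1; mR−mL=86/123 → turn +1·90°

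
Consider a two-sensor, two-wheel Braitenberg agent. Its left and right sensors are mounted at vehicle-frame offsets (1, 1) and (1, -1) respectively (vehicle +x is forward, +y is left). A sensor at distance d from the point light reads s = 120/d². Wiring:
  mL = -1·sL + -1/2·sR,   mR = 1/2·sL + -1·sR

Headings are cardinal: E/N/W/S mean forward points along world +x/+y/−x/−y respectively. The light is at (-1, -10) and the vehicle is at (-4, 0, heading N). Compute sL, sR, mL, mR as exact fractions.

left sensor world pos  = (-5, 1); dL² = 137
right sensor world pos = (-3, 1); dR² = 125
sL = 120/137 = 120/137
sR = 120/125 = 24/25
mL = -1·sL + -1/2·sR = -4644/3425
mR = 1/2·sL + -1·sR = -1788/3425

120/137 24/25 -4644/3425 -1788/3425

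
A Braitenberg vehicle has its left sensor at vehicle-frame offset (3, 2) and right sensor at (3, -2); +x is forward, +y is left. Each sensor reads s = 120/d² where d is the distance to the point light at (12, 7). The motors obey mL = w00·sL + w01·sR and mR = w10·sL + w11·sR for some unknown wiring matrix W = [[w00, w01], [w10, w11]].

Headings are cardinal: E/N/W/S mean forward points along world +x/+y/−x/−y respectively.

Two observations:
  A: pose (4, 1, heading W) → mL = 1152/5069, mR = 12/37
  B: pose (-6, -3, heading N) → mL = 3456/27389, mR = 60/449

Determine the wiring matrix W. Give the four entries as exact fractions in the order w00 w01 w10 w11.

-1 1 1/2 0

obs A: pose=(4,1,W) → sL=24/37, sR=120/137, mL=1152/5069, mR=12/37
obs B: pose=(-6,-3,N) → sL=120/449, sR=24/61, mL=3456/27389, mR=60/449
sensor matrix S = [[24/37, 120/137], [120/449, 24/61]]; det S = 2930688/138834841
solve [mL_A; mL_B] = S·[w00; w01] and [mR_A; mR_B] = S·[w10; w11]:
  w00 = -1, w01 = 1, w10 = 1/2, w11 = 0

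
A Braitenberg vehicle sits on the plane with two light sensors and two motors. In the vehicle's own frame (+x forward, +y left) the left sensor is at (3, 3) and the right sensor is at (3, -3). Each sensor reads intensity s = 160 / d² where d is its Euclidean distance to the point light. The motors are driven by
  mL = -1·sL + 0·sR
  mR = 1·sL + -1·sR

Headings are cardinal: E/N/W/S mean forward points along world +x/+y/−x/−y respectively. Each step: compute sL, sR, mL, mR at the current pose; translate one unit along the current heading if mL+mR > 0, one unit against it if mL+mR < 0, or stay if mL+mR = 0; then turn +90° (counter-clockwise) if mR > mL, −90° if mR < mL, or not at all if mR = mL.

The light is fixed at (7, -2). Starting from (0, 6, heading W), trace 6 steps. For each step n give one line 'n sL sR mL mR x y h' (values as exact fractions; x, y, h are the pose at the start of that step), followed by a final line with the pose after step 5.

0 32/25 160/221 -32/25 3072/5525 0 6 W
1 80/17 80/53 -80/17 2880/901 1 6 S
2 160/153 32/9 -160/153 -128/51 1 7 E
3 40/13 20/17 -40/13 420/221 0 7 S
4 32/37 32/13 -32/37 -768/481 0 8 E
5 80/37 16/17 -80/37 768/629 -1 8 S
final -1 9 E

n=0: pose=(0,6,W); sL=32/25, sR=160/221; mL=-32/25, mR=3072/5525; mL+mR=-160/221 → advance -1; mR−mL=10144/5525 → turn +1·90°
n=1: pose=(1,6,S); sL=80/17, sR=80/53; mL=-80/17, mR=2880/901; mL+mR=-80/53 → advance -1; mR−mL=7120/901 → turn +1·90°
n=2: pose=(1,7,E); sL=160/153, sR=32/9; mL=-160/153, mR=-128/51; mL+mR=-32/9 → advance -1; mR−mL=-224/153 → turn -1·90°
n=3: pose=(0,7,S); sL=40/13, sR=20/17; mL=-40/13, mR=420/221; mL+mR=-20/17 → advance -1; mR−mL=1100/221 → turn +1·90°
n=4: pose=(0,8,E); sL=32/37, sR=32/13; mL=-32/37, mR=-768/481; mL+mR=-32/13 → advance -1; mR−mL=-352/481 → turn -1·90°
n=5: pose=(-1,8,S); sL=80/37, sR=16/17; mL=-80/37, mR=768/629; mL+mR=-16/17 → advance -1; mR−mL=2128/629 → turn +1·90°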